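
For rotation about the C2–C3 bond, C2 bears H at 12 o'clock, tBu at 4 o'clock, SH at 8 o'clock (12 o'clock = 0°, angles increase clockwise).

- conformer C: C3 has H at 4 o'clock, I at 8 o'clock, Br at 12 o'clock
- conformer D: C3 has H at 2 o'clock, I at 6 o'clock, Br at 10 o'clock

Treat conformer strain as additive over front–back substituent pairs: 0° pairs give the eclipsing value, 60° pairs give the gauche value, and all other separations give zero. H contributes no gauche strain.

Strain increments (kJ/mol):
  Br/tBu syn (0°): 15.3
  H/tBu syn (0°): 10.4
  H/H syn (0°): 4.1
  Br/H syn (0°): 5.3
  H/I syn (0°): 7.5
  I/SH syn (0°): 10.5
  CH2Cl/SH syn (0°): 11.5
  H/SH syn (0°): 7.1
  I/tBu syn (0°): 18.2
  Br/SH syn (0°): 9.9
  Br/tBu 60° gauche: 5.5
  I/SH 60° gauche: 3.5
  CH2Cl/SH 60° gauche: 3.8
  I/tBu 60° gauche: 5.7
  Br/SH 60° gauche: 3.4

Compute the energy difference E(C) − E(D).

C (eclipsed): H–Br eclipsed, tBu–H eclipsed, SH–I eclipsed; 5.3 + 10.4 + 10.5 = 26.2 kJ/mol.
D (staggered): tBu–I gauche, SH–I gauche, SH–Br gauche; 5.7 + 3.5 + 3.4 = 12.6 kJ/mol.
E(C) − E(D) = 26.2 − 12.6 = +13.6 kJ/mol.

+13.6 kJ/mol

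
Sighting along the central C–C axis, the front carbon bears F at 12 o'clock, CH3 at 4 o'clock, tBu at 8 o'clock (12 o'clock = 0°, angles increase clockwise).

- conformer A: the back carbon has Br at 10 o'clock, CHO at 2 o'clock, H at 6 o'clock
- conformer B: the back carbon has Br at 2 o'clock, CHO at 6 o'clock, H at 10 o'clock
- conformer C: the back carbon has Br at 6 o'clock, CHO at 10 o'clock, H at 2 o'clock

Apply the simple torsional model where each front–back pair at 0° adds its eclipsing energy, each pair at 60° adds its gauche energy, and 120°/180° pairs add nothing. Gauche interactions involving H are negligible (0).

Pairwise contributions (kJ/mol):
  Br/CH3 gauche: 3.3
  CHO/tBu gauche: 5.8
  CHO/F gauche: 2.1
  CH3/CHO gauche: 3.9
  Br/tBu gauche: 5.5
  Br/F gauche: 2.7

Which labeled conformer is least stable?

A is staggered. F at 0° is gauche with Br at 300° (2.7); F at 0° is gauche with CHO at 60° (2.1); CH3 at 120° is gauche with CHO at 60° (3.9); tBu at 240° is gauche with Br at 300° (5.5). Total 14.2 kJ/mol.
B is staggered. F at 0° is gauche with Br at 60° (2.7); CH3 at 120° is gauche with Br at 60° (3.3); CH3 at 120° is gauche with CHO at 180° (3.9); tBu at 240° is gauche with CHO at 180° (5.8). Total 15.7 kJ/mol.
C is staggered. F at 0° is gauche with CHO at 300° (2.1); CH3 at 120° is gauche with Br at 180° (3.3); tBu at 240° is gauche with Br at 180° (5.5); tBu at 240° is gauche with CHO at 300° (5.8). Total 16.7 kJ/mol.
C has the highest total (16.7 kJ/mol).

C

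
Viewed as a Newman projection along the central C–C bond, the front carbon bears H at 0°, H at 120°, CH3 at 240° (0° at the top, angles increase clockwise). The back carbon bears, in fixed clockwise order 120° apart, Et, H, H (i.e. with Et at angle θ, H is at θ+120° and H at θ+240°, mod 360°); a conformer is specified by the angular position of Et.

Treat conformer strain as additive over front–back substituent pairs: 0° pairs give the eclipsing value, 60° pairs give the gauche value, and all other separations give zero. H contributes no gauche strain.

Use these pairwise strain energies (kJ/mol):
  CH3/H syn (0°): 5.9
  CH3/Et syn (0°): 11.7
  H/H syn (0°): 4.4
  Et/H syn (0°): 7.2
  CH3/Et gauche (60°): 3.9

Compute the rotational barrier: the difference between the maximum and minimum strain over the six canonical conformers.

Et at 0° (eclipsed): H–Et eclipsed, H–H eclipsed, CH3–H eclipsed; 7.2 + 4.4 + 5.9 = 17.5 kJ/mol.
Et at 60° (staggered): no non-H gauche contacts → 0.0 kJ/mol.
Et at 120° (eclipsed): H–H eclipsed, H–Et eclipsed, CH3–H eclipsed; 4.4 + 7.2 + 5.9 = 17.5 kJ/mol.
Et at 180° (staggered): CH3–Et gauche; 3.9 = 3.9 kJ/mol.
Et at 240° (eclipsed): H–H eclipsed, H–H eclipsed, CH3–Et eclipsed; 4.4 + 4.4 + 11.7 = 20.5 kJ/mol.
Et at 300° (staggered): CH3–Et gauche; 3.9 = 3.9 kJ/mol.
Max at 240° (20.5 kJ/mol), min at 60° (0.0 kJ/mol); barrier = 20.5 kJ/mol.

20.5 kJ/mol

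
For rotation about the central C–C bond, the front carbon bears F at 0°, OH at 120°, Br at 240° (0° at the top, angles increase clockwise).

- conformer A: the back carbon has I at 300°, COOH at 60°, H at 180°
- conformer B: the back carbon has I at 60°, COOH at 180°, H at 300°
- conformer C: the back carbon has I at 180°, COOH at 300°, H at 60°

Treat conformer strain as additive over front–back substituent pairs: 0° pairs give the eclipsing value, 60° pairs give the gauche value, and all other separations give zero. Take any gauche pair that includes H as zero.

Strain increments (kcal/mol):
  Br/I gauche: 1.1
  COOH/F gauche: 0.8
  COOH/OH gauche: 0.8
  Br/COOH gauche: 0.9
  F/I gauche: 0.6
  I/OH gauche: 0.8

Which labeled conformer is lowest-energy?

B

A (staggered): F–I gauche, F–COOH gauche, OH–COOH gauche, Br–I gauche; 0.6 + 0.8 + 0.8 + 1.1 = 3.3 kcal/mol.
B (staggered): F–I gauche, OH–I gauche, OH–COOH gauche, Br–COOH gauche; 0.6 + 0.8 + 0.8 + 0.9 = 3.1 kcal/mol.
C (staggered): F–COOH gauche, OH–I gauche, Br–I gauche, Br–COOH gauche; 0.8 + 0.8 + 1.1 + 0.9 = 3.6 kcal/mol.
B has the lowest total (3.1 kcal/mol).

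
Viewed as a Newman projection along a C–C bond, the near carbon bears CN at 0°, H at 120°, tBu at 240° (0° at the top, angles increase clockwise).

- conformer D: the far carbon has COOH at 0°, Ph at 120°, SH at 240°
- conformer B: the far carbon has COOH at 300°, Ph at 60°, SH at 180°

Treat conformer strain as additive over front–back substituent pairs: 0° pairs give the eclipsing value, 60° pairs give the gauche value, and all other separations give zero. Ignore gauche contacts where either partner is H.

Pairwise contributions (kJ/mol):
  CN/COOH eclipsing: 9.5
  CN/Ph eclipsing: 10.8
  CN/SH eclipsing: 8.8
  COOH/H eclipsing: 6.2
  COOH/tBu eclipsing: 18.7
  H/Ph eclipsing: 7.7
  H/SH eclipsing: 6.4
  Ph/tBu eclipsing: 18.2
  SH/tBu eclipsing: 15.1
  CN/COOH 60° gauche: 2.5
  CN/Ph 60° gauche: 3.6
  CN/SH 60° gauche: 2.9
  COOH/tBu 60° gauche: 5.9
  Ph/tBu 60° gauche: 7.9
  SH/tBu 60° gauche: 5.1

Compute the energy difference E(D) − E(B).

+15.2 kJ/mol

D (eclipsed): CN–COOH eclipsed, H–Ph eclipsed, tBu–SH eclipsed; 9.5 + 7.7 + 15.1 = 32.3 kJ/mol.
B (staggered): CN–COOH gauche, CN–Ph gauche, tBu–COOH gauche, tBu–SH gauche; 2.5 + 3.6 + 5.9 + 5.1 = 17.1 kJ/mol.
E(D) − E(B) = 32.3 − 17.1 = +15.2 kJ/mol.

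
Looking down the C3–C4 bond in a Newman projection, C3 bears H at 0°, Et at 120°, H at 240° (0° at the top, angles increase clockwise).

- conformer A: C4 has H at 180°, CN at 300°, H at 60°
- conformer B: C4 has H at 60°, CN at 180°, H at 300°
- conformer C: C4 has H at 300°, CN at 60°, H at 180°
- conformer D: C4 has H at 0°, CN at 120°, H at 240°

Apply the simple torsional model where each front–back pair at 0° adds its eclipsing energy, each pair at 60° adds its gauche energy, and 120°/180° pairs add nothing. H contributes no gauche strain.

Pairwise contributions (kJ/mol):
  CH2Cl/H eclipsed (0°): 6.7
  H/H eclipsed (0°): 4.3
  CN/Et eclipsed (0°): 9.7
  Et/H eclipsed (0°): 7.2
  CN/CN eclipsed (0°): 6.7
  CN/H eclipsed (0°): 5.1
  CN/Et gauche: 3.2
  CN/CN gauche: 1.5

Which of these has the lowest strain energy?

A

A (staggered): no non-H gauche contacts → 0.0 kJ/mol.
B (staggered): Et(120°)/CN(180°) gauche 3.2 → 3.2 kJ/mol.
C (staggered): Et(120°)/CN(60°) gauche 3.2 → 3.2 kJ/mol.
D (eclipsed): H(0°)/H(0°) eclipsed 4.3; Et(120°)/CN(120°) eclipsed 9.7; H(240°)/H(240°) eclipsed 4.3 → 18.3 kJ/mol.
A has the lowest total (0.0 kJ/mol).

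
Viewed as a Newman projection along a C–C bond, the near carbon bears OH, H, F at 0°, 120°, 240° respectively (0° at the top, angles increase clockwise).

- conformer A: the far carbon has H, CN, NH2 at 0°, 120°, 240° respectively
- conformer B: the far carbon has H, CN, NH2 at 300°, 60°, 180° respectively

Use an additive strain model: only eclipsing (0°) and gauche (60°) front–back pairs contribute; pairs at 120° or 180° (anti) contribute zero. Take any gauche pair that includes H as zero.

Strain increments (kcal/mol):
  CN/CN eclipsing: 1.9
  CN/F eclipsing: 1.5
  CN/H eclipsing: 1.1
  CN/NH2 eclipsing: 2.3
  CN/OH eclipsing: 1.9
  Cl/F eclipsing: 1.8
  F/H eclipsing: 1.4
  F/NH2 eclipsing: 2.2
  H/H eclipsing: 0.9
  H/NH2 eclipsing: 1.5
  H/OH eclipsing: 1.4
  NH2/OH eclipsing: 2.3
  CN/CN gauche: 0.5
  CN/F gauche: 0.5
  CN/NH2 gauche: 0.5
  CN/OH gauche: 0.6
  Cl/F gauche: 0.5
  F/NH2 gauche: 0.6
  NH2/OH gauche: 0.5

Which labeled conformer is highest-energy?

A

A (eclipsed): OH(0°)/H(0°) eclipsed 1.4; H(120°)/CN(120°) eclipsed 1.1; F(240°)/NH2(240°) eclipsed 2.2 → 4.7 kcal/mol.
B (staggered): OH(0°)/CN(60°) gauche 0.6; F(240°)/NH2(180°) gauche 0.6 → 1.2 kcal/mol.
A has the highest total (4.7 kcal/mol).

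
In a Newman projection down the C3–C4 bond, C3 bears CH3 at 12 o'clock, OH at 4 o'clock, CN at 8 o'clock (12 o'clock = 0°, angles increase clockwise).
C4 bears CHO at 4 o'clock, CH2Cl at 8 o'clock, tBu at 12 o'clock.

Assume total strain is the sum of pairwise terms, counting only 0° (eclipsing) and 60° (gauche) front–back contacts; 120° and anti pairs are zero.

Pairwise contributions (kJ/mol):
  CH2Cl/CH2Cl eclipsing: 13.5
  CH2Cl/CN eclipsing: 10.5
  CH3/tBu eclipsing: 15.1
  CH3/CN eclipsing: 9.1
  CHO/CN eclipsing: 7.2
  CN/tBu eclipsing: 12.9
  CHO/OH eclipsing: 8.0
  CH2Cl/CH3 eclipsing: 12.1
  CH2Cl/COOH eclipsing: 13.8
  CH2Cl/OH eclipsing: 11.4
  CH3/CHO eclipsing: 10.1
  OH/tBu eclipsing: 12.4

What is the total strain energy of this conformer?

This conformer (eclipsed): CH3(0°)/tBu(0°) eclipsed 15.1; OH(120°)/CHO(120°) eclipsed 8.0; CN(240°)/CH2Cl(240°) eclipsed 10.5 → 33.6 kJ/mol.

33.6 kJ/mol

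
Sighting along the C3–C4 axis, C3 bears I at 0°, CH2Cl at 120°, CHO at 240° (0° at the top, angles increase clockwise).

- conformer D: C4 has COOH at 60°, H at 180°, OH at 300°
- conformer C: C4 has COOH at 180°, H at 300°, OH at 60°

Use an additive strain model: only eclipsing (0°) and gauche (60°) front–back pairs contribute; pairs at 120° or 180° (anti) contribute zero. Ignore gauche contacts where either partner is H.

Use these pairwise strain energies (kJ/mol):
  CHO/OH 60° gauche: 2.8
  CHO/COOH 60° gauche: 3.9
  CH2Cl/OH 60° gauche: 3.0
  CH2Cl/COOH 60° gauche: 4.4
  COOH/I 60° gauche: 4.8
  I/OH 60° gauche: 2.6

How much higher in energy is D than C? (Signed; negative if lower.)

D (staggered): I(0°)/COOH(60°) gauche 4.8; I(0°)/OH(300°) gauche 2.6; CH2Cl(120°)/COOH(60°) gauche 4.4; CHO(240°)/OH(300°) gauche 2.8 → 14.6 kJ/mol.
C (staggered): I(0°)/OH(60°) gauche 2.6; CH2Cl(120°)/COOH(180°) gauche 4.4; CH2Cl(120°)/OH(60°) gauche 3.0; CHO(240°)/COOH(180°) gauche 3.9 → 13.9 kJ/mol.
E(D) − E(C) = 14.6 − 13.9 = +0.7 kJ/mol.

+0.7 kJ/mol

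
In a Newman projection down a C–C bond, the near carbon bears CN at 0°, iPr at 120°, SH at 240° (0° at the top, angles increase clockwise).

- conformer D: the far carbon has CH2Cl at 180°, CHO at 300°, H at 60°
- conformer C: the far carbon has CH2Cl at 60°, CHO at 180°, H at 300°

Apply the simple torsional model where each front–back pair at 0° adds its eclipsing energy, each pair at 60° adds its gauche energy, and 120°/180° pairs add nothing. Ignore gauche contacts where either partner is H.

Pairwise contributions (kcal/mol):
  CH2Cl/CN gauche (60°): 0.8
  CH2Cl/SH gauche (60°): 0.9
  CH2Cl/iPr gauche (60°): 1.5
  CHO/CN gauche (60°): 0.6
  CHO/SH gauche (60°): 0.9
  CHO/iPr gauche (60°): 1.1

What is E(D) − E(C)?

D (staggered): CN(0°)/CHO(300°) gauche 0.6; iPr(120°)/CH2Cl(180°) gauche 1.5; SH(240°)/CH2Cl(180°) gauche 0.9; SH(240°)/CHO(300°) gauche 0.9 → 3.9 kcal/mol.
C (staggered): CN(0°)/CH2Cl(60°) gauche 0.8; iPr(120°)/CH2Cl(60°) gauche 1.5; iPr(120°)/CHO(180°) gauche 1.1; SH(240°)/CHO(180°) gauche 0.9 → 4.3 kcal/mol.
E(D) − E(C) = 3.9 − 4.3 = -0.4 kcal/mol.

-0.4 kcal/mol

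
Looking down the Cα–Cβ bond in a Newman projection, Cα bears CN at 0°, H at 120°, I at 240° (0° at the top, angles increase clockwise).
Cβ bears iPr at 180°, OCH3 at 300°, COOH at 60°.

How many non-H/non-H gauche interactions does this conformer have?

4

Non-H gauche pairs: CN(0°)/OCH3(300°); CN(0°)/COOH(60°); I(240°)/iPr(180°); I(240°)/OCH3(300°) — 4 interactions.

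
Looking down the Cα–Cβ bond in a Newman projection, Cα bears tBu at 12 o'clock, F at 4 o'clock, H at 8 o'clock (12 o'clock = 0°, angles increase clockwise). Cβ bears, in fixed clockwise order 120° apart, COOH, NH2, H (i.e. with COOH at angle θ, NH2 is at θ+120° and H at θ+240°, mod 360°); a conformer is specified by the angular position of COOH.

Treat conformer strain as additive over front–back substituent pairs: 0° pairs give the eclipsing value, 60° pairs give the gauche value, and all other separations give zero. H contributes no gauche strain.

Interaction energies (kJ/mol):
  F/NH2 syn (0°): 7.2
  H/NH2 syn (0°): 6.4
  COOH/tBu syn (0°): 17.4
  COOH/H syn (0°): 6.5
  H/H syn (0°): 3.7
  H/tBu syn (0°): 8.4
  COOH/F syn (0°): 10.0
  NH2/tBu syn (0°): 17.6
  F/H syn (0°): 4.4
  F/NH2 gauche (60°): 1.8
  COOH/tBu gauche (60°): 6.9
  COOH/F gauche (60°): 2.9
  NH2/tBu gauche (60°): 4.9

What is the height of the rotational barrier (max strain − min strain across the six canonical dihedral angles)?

COOH at 0° (eclipsed): tBu–COOH eclipsed, F–NH2 eclipsed, H–H eclipsed; 17.4 + 7.2 + 3.7 = 28.3 kJ/mol.
COOH at 60° (staggered): tBu–COOH gauche, F–COOH gauche, F–NH2 gauche; 6.9 + 2.9 + 1.8 = 11.6 kJ/mol.
COOH at 120° (eclipsed): tBu–H eclipsed, F–COOH eclipsed, H–NH2 eclipsed; 8.4 + 10.0 + 6.4 = 24.8 kJ/mol.
COOH at 180° (staggered): tBu–NH2 gauche, F–COOH gauche; 4.9 + 2.9 = 7.8 kJ/mol.
COOH at 240° (eclipsed): tBu–NH2 eclipsed, F–H eclipsed, H–COOH eclipsed; 17.6 + 4.4 + 6.5 = 28.5 kJ/mol.
COOH at 300° (staggered): tBu–COOH gauche, tBu–NH2 gauche, F–NH2 gauche; 6.9 + 4.9 + 1.8 = 13.6 kJ/mol.
Max at 240° (28.5 kJ/mol), min at 180° (7.8 kJ/mol); barrier = 20.7 kJ/mol.

20.7 kJ/mol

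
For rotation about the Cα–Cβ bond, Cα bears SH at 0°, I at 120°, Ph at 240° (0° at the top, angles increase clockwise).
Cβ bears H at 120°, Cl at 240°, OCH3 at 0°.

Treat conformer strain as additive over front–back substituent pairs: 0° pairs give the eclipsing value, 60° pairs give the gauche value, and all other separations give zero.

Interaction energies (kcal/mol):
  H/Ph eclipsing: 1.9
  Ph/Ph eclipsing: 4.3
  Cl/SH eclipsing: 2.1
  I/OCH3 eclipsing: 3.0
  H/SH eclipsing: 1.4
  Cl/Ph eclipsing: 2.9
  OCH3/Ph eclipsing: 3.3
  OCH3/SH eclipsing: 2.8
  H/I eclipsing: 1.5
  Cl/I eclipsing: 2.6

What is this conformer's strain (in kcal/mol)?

This conformer is eclipsed. SH at 0° is eclipsed with OCH3 at 0° (2.8); I at 120° is eclipsed with H at 120° (1.5); Ph at 240° is eclipsed with Cl at 240° (2.9). Total 7.2 kcal/mol.

7.2 kcal/mol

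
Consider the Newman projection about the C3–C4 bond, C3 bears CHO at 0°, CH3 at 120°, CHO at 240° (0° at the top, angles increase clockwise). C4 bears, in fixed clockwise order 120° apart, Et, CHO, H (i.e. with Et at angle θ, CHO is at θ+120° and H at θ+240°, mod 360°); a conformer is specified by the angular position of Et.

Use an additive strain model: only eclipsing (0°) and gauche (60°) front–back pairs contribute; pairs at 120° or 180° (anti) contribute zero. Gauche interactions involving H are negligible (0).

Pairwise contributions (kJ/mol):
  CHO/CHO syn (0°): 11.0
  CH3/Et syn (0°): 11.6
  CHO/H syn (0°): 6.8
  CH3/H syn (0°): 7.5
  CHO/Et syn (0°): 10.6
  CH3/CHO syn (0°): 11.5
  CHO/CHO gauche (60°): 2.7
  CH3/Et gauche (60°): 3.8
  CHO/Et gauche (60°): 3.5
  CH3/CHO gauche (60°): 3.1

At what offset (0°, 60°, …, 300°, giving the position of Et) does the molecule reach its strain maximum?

Et at 0° is eclipsed. CHO at 0° is eclipsed with Et at 0° (10.6); CH3 at 120° is eclipsed with CHO at 120° (11.5); CHO at 240° is eclipsed with H at 240° (6.8). Total 28.9 kJ/mol.
Et at 60° is staggered. CHO at 0° is gauche with Et at 60° (3.5); CH3 at 120° is gauche with Et at 60° (3.8); CH3 at 120° is gauche with CHO at 180° (3.1); CHO at 240° is gauche with CHO at 180° (2.7). Total 13.1 kJ/mol.
Et at 120° is eclipsed. CHO at 0° is eclipsed with H at 0° (6.8); CH3 at 120° is eclipsed with Et at 120° (11.6); CHO at 240° is eclipsed with CHO at 240° (11.0). Total 29.4 kJ/mol.
Et at 180° is staggered. CHO at 0° is gauche with CHO at 300° (2.7); CH3 at 120° is gauche with Et at 180° (3.8); CHO at 240° is gauche with Et at 180° (3.5); CHO at 240° is gauche with CHO at 300° (2.7). Total 12.7 kJ/mol.
Et at 240° is eclipsed. CHO at 0° is eclipsed with CHO at 0° (11.0); CH3 at 120° is eclipsed with H at 120° (7.5); CHO at 240° is eclipsed with Et at 240° (10.6). Total 29.1 kJ/mol.
Et at 300° is staggered. CHO at 0° is gauche with Et at 300° (3.5); CHO at 0° is gauche with CHO at 60° (2.7); CH3 at 120° is gauche with CHO at 60° (3.1); CHO at 240° is gauche with Et at 300° (3.5). Total 12.8 kJ/mol.
The maximum (29.4 kJ/mol) occurs with Et at 120°.

120°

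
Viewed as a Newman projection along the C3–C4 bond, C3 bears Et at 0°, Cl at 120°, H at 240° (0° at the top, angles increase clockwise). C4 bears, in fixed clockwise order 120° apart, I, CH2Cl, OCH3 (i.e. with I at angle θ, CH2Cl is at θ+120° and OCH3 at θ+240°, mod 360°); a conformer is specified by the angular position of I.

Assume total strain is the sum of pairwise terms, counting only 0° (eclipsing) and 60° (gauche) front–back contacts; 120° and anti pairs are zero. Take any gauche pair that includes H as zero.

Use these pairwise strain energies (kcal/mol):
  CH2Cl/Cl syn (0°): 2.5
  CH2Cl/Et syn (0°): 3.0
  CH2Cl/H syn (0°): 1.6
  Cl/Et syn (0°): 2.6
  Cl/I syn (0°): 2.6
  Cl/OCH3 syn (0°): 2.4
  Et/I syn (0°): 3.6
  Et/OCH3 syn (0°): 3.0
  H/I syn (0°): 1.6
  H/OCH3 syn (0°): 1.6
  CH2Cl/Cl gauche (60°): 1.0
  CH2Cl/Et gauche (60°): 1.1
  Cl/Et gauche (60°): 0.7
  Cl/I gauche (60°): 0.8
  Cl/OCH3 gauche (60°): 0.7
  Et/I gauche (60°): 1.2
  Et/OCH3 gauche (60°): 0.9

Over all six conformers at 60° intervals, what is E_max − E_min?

4.2 kcal/mol

I at 0° (eclipsed): Et(0°)/I(0°) eclipsed 3.6; Cl(120°)/CH2Cl(120°) eclipsed 2.5; H(240°)/OCH3(240°) eclipsed 1.6 → 7.7 kcal/mol.
I at 60° (staggered): Et(0°)/I(60°) gauche 1.2; Et(0°)/OCH3(300°) gauche 0.9; Cl(120°)/I(60°) gauche 0.8; Cl(120°)/CH2Cl(180°) gauche 1.0 → 3.9 kcal/mol.
I at 120° (eclipsed): Et(0°)/OCH3(0°) eclipsed 3.0; Cl(120°)/I(120°) eclipsed 2.6; H(240°)/CH2Cl(240°) eclipsed 1.6 → 7.2 kcal/mol.
I at 180° (staggered): Et(0°)/CH2Cl(300°) gauche 1.1; Et(0°)/OCH3(60°) gauche 0.9; Cl(120°)/I(180°) gauche 0.8; Cl(120°)/OCH3(60°) gauche 0.7 → 3.5 kcal/mol.
I at 240° (eclipsed): Et(0°)/CH2Cl(0°) eclipsed 3.0; Cl(120°)/OCH3(120°) eclipsed 2.4; H(240°)/I(240°) eclipsed 1.6 → 7.0 kcal/mol.
I at 300° (staggered): Et(0°)/I(300°) gauche 1.2; Et(0°)/CH2Cl(60°) gauche 1.1; Cl(120°)/CH2Cl(60°) gauche 1.0; Cl(120°)/OCH3(180°) gauche 0.7 → 4.0 kcal/mol.
Max at 0° (7.7 kcal/mol), min at 180° (3.5 kcal/mol); barrier = 4.2 kcal/mol.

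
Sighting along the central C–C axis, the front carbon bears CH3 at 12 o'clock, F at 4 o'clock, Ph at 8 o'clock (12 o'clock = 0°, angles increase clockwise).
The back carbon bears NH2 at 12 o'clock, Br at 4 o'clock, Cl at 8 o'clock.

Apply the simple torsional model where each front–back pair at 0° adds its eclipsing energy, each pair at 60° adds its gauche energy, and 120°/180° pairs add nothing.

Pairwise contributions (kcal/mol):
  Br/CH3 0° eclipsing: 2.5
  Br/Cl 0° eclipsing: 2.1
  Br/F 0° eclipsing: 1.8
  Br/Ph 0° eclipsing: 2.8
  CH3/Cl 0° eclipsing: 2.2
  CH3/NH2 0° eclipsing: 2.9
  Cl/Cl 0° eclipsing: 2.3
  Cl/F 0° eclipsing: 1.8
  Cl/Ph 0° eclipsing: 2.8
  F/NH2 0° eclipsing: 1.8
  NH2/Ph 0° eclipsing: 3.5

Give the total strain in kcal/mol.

This conformer (eclipsed): CH3–NH2 eclipsed, F–Br eclipsed, Ph–Cl eclipsed; 2.9 + 1.8 + 2.8 = 7.5 kcal/mol.

7.5 kcal/mol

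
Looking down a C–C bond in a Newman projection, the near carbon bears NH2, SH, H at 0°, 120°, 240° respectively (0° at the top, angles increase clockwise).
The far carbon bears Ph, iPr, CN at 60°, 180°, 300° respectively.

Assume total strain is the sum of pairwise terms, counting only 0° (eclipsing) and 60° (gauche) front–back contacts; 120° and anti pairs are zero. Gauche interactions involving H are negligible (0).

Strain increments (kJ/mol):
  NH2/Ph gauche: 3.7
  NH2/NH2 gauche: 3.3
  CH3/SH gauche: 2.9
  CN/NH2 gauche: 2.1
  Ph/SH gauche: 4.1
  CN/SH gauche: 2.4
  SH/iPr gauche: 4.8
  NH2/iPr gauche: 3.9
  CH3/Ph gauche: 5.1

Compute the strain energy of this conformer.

This conformer is staggered. NH2 at 0° is gauche with Ph at 60° (3.7); NH2 at 0° is gauche with CN at 300° (2.1); SH at 120° is gauche with Ph at 60° (4.1); SH at 120° is gauche with iPr at 180° (4.8). Total 14.7 kJ/mol.

14.7 kJ/mol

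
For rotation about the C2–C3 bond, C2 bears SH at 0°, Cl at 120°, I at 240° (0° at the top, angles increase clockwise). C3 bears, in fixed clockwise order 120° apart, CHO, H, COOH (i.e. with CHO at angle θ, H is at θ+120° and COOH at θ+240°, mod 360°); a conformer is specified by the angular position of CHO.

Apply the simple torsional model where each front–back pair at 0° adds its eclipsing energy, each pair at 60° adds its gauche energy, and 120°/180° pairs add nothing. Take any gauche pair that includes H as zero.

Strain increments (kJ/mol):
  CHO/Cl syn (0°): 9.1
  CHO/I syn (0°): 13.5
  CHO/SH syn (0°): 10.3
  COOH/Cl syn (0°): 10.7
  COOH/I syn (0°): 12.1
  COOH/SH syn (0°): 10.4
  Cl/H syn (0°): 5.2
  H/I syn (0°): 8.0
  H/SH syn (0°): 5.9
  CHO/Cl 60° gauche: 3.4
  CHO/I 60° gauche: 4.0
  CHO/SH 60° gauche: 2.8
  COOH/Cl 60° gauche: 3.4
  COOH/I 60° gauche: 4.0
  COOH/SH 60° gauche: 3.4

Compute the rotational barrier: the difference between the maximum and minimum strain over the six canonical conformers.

CHO at 0° is eclipsed. SH at 0° is eclipsed with CHO at 0° (10.3); Cl at 120° is eclipsed with H at 120° (5.2); I at 240° is eclipsed with COOH at 240° (12.1). Total 27.6 kJ/mol.
CHO at 60° is staggered. SH at 0° is gauche with CHO at 60° (2.8); SH at 0° is gauche with COOH at 300° (3.4); Cl at 120° is gauche with CHO at 60° (3.4); I at 240° is gauche with COOH at 300° (4.0). Total 13.6 kJ/mol.
CHO at 120° is eclipsed. SH at 0° is eclipsed with COOH at 0° (10.4); Cl at 120° is eclipsed with CHO at 120° (9.1); I at 240° is eclipsed with H at 240° (8.0). Total 27.5 kJ/mol.
CHO at 180° is staggered. SH at 0° is gauche with COOH at 60° (3.4); Cl at 120° is gauche with CHO at 180° (3.4); Cl at 120° is gauche with COOH at 60° (3.4); I at 240° is gauche with CHO at 180° (4.0). Total 14.2 kJ/mol.
CHO at 240° is eclipsed. SH at 0° is eclipsed with H at 0° (5.9); Cl at 120° is eclipsed with COOH at 120° (10.7); I at 240° is eclipsed with CHO at 240° (13.5). Total 30.1 kJ/mol.
CHO at 300° is staggered. SH at 0° is gauche with CHO at 300° (2.8); Cl at 120° is gauche with COOH at 180° (3.4); I at 240° is gauche with CHO at 300° (4.0); I at 240° is gauche with COOH at 180° (4.0). Total 14.2 kJ/mol.
Max at 240° (30.1 kJ/mol), min at 60° (13.6 kJ/mol); barrier = 16.5 kJ/mol.

16.5 kJ/mol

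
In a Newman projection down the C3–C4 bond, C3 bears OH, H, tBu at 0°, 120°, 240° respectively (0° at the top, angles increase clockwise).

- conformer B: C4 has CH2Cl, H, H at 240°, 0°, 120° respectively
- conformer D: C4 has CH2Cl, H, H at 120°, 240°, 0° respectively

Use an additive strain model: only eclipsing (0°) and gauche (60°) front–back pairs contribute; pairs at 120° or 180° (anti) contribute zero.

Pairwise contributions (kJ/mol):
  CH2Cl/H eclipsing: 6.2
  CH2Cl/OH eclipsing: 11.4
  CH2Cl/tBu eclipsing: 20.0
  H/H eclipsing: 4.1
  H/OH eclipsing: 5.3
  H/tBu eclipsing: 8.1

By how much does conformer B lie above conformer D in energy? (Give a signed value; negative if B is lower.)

+9.8 kJ/mol

B is eclipsed. OH at 0° is eclipsed with H at 0° (5.3); H at 120° is eclipsed with H at 120° (4.1); tBu at 240° is eclipsed with CH2Cl at 240° (20.0). Total 29.4 kJ/mol.
D is eclipsed. OH at 0° is eclipsed with H at 0° (5.3); H at 120° is eclipsed with CH2Cl at 120° (6.2); tBu at 240° is eclipsed with H at 240° (8.1). Total 19.6 kJ/mol.
E(B) − E(D) = 29.4 − 19.6 = +9.8 kJ/mol.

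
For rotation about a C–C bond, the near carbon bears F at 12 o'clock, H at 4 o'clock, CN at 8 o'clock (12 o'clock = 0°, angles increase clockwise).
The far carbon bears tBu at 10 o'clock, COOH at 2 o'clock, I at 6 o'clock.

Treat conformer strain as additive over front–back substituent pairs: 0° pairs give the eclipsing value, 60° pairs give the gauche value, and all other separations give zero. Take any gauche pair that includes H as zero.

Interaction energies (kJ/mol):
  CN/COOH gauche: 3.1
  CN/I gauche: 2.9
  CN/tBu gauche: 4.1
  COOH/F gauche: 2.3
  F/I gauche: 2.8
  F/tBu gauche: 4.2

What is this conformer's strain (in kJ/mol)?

13.5 kJ/mol

This conformer (staggered): F–tBu gauche, F–COOH gauche, CN–tBu gauche, CN–I gauche; 4.2 + 2.3 + 4.1 + 2.9 = 13.5 kJ/mol.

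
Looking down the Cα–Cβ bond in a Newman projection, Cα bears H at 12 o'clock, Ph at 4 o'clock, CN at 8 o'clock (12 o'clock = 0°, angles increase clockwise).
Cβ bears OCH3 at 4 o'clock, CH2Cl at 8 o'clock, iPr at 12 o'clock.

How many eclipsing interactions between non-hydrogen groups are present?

Non-H eclipsing pairs: Ph(120°)/OCH3(120°); CN(240°)/CH2Cl(240°) — 2 interactions.

2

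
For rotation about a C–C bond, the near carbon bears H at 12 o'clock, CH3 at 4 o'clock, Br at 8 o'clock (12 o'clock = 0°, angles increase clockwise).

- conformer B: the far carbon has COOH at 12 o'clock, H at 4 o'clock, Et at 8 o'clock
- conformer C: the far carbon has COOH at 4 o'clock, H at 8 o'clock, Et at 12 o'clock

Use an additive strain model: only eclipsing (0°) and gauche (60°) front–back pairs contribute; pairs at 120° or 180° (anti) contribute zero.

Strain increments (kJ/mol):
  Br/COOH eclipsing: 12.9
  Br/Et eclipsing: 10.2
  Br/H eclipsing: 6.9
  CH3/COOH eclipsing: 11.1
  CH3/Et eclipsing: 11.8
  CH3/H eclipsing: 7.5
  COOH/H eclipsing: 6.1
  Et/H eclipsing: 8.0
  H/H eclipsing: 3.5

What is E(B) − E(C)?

-2.2 kJ/mol

B is eclipsed. H at 0° is eclipsed with COOH at 0° (6.1); CH3 at 120° is eclipsed with H at 120° (7.5); Br at 240° is eclipsed with Et at 240° (10.2). Total 23.8 kJ/mol.
C is eclipsed. H at 0° is eclipsed with Et at 0° (8.0); CH3 at 120° is eclipsed with COOH at 120° (11.1); Br at 240° is eclipsed with H at 240° (6.9). Total 26.0 kJ/mol.
E(B) − E(C) = 23.8 − 26.0 = -2.2 kJ/mol.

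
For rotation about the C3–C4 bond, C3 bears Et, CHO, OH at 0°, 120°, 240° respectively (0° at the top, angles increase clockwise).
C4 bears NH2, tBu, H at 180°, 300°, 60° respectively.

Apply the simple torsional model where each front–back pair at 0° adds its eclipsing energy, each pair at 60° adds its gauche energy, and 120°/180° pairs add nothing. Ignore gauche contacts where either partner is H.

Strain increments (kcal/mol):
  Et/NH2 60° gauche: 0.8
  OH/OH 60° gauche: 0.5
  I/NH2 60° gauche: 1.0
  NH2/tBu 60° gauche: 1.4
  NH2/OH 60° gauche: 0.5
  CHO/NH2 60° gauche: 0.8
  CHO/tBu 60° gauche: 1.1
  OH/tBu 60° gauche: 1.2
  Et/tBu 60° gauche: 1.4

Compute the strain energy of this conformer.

This conformer (staggered): Et–tBu gauche, CHO–NH2 gauche, OH–NH2 gauche, OH–tBu gauche; 1.4 + 0.8 + 0.5 + 1.2 = 3.9 kcal/mol.

3.9 kcal/mol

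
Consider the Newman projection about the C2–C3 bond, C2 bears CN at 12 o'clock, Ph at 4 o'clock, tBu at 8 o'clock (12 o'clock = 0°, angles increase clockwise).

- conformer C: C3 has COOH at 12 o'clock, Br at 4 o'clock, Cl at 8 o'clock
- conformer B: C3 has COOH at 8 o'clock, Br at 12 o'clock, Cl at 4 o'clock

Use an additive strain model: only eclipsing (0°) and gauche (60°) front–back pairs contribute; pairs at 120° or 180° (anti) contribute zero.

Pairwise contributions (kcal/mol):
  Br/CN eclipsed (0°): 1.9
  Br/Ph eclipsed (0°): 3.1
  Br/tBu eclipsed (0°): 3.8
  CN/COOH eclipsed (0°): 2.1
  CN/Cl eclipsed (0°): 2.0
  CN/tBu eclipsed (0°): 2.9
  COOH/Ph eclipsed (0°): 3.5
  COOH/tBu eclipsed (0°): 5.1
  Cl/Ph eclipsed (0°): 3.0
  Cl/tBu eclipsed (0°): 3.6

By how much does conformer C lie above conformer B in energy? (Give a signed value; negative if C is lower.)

C is eclipsed. CN at 0° is eclipsed with COOH at 0° (2.1); Ph at 120° is eclipsed with Br at 120° (3.1); tBu at 240° is eclipsed with Cl at 240° (3.6). Total 8.8 kcal/mol.
B is eclipsed. CN at 0° is eclipsed with Br at 0° (1.9); Ph at 120° is eclipsed with Cl at 120° (3.0); tBu at 240° is eclipsed with COOH at 240° (5.1). Total 10.0 kcal/mol.
E(C) − E(B) = 8.8 − 10.0 = -1.2 kcal/mol.

-1.2 kcal/mol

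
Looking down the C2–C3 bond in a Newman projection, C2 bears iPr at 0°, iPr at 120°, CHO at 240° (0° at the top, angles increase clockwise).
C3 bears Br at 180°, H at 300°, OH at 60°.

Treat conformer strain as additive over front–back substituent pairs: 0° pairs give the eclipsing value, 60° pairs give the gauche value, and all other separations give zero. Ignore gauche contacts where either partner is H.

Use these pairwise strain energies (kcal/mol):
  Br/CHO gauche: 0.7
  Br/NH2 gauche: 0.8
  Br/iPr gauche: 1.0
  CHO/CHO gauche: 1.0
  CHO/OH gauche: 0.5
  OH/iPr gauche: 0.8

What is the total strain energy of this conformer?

3.3 kcal/mol

This conformer is staggered. iPr at 0° is gauche with OH at 60° (0.8); iPr at 120° is gauche with Br at 180° (1.0); iPr at 120° is gauche with OH at 60° (0.8); CHO at 240° is gauche with Br at 180° (0.7). Total 3.3 kcal/mol.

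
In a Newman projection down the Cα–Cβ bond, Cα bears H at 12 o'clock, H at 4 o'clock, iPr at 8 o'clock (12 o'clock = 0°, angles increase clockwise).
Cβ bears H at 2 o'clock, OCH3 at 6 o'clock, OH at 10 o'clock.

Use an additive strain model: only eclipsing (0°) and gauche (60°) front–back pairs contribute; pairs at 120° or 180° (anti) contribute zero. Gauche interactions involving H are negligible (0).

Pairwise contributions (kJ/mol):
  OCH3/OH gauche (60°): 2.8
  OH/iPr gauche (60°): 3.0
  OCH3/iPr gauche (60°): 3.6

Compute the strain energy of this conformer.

6.6 kJ/mol

This conformer (staggered): iPr(240°)/OCH3(180°) gauche 3.6; iPr(240°)/OH(300°) gauche 3.0 → 6.6 kJ/mol.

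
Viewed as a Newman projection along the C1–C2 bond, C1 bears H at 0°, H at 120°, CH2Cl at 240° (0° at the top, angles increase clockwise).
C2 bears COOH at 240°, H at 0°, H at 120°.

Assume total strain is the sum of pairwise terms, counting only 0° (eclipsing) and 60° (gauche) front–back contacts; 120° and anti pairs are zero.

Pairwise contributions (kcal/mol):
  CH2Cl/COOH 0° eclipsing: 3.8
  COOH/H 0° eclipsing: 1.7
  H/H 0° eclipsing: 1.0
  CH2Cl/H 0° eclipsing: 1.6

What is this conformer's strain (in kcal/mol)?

This conformer (eclipsed): H–H eclipsed, H–H eclipsed, CH2Cl–COOH eclipsed; 1.0 + 1.0 + 3.8 = 5.8 kcal/mol.

5.8 kcal/mol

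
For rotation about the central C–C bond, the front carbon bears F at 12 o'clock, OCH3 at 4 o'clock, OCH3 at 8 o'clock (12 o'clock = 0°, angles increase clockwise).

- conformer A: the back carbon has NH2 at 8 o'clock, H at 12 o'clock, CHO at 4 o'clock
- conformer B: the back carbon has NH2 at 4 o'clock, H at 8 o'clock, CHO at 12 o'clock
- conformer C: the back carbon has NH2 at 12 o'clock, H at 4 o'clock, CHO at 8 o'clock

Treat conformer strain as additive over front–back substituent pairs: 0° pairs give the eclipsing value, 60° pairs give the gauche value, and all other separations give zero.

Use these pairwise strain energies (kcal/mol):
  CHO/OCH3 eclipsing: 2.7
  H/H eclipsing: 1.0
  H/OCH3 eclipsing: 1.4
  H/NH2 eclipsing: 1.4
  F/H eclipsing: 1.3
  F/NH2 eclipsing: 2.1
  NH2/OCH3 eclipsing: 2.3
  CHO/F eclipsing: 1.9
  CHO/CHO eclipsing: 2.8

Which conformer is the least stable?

A

A (eclipsed): F–H eclipsed, OCH3–CHO eclipsed, OCH3–NH2 eclipsed; 1.3 + 2.7 + 2.3 = 6.3 kcal/mol.
B (eclipsed): F–CHO eclipsed, OCH3–NH2 eclipsed, OCH3–H eclipsed; 1.9 + 2.3 + 1.4 = 5.6 kcal/mol.
C (eclipsed): F–NH2 eclipsed, OCH3–H eclipsed, OCH3–CHO eclipsed; 2.1 + 1.4 + 2.7 = 6.2 kcal/mol.
A has the highest total (6.3 kcal/mol).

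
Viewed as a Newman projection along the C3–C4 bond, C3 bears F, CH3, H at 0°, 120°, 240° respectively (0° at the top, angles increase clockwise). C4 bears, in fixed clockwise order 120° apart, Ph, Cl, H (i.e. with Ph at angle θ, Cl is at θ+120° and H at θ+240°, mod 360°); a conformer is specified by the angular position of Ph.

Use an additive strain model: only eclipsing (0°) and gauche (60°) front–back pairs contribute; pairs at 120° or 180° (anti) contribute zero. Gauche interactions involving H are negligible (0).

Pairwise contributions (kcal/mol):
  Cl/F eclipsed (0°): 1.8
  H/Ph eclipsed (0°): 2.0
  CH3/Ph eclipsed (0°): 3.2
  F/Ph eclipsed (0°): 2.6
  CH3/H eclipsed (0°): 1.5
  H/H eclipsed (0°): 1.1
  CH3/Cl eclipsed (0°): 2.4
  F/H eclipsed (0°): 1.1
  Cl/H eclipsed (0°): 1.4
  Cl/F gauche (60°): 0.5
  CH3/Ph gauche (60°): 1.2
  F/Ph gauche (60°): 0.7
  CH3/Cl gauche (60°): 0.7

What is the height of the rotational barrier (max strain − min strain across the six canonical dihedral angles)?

4.4 kcal/mol

Ph at 0° (eclipsed): F(0°)/Ph(0°) eclipsed 2.6; CH3(120°)/Cl(120°) eclipsed 2.4; H(240°)/H(240°) eclipsed 1.1 → 6.1 kcal/mol.
Ph at 60° (staggered): F(0°)/Ph(60°) gauche 0.7; CH3(120°)/Ph(60°) gauche 1.2; CH3(120°)/Cl(180°) gauche 0.7 → 2.6 kcal/mol.
Ph at 120° (eclipsed): F(0°)/H(0°) eclipsed 1.1; CH3(120°)/Ph(120°) eclipsed 3.2; H(240°)/Cl(240°) eclipsed 1.4 → 5.7 kcal/mol.
Ph at 180° (staggered): F(0°)/Cl(300°) gauche 0.5; CH3(120°)/Ph(180°) gauche 1.2 → 1.7 kcal/mol.
Ph at 240° (eclipsed): F(0°)/Cl(0°) eclipsed 1.8; CH3(120°)/H(120°) eclipsed 1.5; H(240°)/Ph(240°) eclipsed 2.0 → 5.3 kcal/mol.
Ph at 300° (staggered): F(0°)/Ph(300°) gauche 0.7; F(0°)/Cl(60°) gauche 0.5; CH3(120°)/Cl(60°) gauche 0.7 → 1.9 kcal/mol.
Max at 0° (6.1 kcal/mol), min at 180° (1.7 kcal/mol); barrier = 4.4 kcal/mol.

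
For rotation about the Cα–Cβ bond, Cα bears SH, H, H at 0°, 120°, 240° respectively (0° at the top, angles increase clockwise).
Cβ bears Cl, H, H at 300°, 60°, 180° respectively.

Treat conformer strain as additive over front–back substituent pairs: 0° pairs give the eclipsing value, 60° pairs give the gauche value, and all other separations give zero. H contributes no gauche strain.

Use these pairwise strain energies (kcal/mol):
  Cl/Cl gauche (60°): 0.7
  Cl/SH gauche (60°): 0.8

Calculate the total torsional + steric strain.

0.8 kcal/mol

This conformer (staggered): SH(0°)/Cl(300°) gauche 0.8 → 0.8 kcal/mol.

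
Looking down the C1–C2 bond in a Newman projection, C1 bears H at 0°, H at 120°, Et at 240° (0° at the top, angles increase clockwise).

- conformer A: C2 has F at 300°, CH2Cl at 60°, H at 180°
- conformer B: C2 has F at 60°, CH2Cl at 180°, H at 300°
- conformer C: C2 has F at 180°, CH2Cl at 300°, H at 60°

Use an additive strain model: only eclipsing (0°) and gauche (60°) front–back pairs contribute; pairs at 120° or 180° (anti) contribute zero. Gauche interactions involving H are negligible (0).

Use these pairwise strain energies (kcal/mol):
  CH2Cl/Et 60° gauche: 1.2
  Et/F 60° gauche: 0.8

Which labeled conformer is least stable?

A (staggered): Et–F gauche; 0.8 = 0.8 kcal/mol.
B (staggered): Et–CH2Cl gauche; 1.2 = 1.2 kcal/mol.
C (staggered): Et–F gauche, Et–CH2Cl gauche; 0.8 + 1.2 = 2.0 kcal/mol.
C has the highest total (2.0 kcal/mol).

C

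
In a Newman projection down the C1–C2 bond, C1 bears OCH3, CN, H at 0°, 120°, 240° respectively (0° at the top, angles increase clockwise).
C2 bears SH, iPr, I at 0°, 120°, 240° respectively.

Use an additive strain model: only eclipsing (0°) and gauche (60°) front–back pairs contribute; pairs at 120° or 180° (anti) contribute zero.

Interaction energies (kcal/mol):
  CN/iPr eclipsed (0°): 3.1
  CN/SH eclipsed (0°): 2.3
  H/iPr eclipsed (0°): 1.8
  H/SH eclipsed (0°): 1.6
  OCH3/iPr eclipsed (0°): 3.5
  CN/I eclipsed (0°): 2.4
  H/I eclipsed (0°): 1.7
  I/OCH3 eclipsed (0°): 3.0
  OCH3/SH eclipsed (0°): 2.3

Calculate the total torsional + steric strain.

7.1 kcal/mol

This conformer (eclipsed): OCH3(0°)/SH(0°) eclipsed 2.3; CN(120°)/iPr(120°) eclipsed 3.1; H(240°)/I(240°) eclipsed 1.7 → 7.1 kcal/mol.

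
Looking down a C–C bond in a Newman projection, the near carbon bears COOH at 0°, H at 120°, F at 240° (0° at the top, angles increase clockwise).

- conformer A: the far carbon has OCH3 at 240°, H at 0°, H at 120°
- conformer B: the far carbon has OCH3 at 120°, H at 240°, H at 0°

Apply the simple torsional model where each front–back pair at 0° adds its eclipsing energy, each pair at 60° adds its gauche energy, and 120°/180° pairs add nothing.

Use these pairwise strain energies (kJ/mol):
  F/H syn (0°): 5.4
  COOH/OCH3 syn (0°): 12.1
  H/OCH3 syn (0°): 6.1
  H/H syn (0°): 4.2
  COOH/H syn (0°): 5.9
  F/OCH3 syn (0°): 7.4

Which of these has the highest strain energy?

A (eclipsed): COOH(0°)/H(0°) eclipsed 5.9; H(120°)/H(120°) eclipsed 4.2; F(240°)/OCH3(240°) eclipsed 7.4 → 17.5 kJ/mol.
B (eclipsed): COOH(0°)/H(0°) eclipsed 5.9; H(120°)/OCH3(120°) eclipsed 6.1; F(240°)/H(240°) eclipsed 5.4 → 17.4 kJ/mol.
A has the highest total (17.5 kJ/mol).

A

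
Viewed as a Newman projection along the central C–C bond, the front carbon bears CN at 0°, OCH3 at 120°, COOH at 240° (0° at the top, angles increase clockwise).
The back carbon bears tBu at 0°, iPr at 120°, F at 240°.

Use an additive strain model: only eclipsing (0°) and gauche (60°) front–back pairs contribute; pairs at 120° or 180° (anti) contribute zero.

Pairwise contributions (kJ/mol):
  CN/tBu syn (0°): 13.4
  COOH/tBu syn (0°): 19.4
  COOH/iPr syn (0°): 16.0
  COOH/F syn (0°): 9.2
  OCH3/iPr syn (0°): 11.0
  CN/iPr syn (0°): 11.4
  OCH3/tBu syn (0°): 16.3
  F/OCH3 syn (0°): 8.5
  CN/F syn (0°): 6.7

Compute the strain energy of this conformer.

This conformer (eclipsed): CN–tBu eclipsed, OCH3–iPr eclipsed, COOH–F eclipsed; 13.4 + 11.0 + 9.2 = 33.6 kJ/mol.

33.6 kJ/mol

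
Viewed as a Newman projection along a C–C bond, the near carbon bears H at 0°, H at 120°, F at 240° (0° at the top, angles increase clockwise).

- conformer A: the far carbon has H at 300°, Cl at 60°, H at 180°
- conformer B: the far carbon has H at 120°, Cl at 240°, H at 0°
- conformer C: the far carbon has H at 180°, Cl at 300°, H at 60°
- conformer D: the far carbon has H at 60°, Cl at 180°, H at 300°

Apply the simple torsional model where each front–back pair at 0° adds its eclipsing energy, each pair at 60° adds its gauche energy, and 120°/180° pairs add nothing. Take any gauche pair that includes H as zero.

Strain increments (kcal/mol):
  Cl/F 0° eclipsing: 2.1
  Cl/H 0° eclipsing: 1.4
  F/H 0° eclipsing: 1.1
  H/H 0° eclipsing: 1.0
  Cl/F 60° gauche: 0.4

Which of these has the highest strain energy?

B

A (staggered): no non-H gauche contacts → 0.0 kcal/mol.
B is eclipsed. H at 0° is eclipsed with H at 0° (1.0); H at 120° is eclipsed with H at 120° (1.0); F at 240° is eclipsed with Cl at 240° (2.1). Total 4.1 kcal/mol.
C is staggered. F at 240° is gauche with Cl at 300° (0.4). Total 0.4 kcal/mol.
D is staggered. F at 240° is gauche with Cl at 180° (0.4). Total 0.4 kcal/mol.
B has the highest total (4.1 kcal/mol).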